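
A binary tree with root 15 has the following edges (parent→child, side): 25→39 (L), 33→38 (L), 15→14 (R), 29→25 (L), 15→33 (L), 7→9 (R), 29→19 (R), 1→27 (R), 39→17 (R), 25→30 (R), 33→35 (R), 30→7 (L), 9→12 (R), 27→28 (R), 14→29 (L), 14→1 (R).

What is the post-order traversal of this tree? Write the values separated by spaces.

Post-order visits the left subtree, then the right subtree, then the node.
At 15: go left to 33.
  At 33: go left to 38.
    38 is a leaf — visit 38.
  At 33: go right to 35.
    35 is a leaf — visit 35.
  Visit 33.
At 15: go right to 14.
  At 14: go left to 29.
    At 29: go left to 25.
      At 25: go left to 39.
        At 39: no left child.
        At 39: go right to 17.
          17 is a leaf — visit 17.
        Visit 39.
      At 25: go right to 30.
        At 30: go left to 7.
          At 7: no left child.
          At 7: go right to 9.
            At 9: no left child.
            At 9: go right to 12.
              12 is a leaf — visit 12.
            Visit 9.
          Visit 7.
        At 30: no right child.
        Visit 30.
      Visit 25.
    At 29: go right to 19.
      19 is a leaf — visit 19.
    Visit 29.
  At 14: go right to 1.
    At 1: no left child.
    At 1: go right to 27.
      At 27: no left child.
      At 27: go right to 28.
        28 is a leaf — visit 28.
      Visit 27.
    Visit 1.
  Visit 14.
Visit 15.

38 35 33 17 39 12 9 7 30 25 19 29 28 27 1 14 15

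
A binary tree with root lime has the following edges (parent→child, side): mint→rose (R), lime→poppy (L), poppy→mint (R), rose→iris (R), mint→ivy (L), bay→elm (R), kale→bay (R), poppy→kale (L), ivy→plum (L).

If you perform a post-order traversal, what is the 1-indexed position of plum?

4

Post-order visits the left subtree, then the right subtree, then the node.
At lime: go left to poppy.
  At poppy: go left to kale.
    At kale: no left child.
    At kale: go right to bay.
      At bay: no left child.
      At bay: go right to elm.
        elm is a leaf — visit elm.
      Visit bay.
    Visit kale.
  At poppy: go right to mint.
    At mint: go left to ivy.
      At ivy: go left to plum.
        plum is a leaf — visit plum.
      At ivy: no right child.
      Visit ivy.
    At mint: go right to rose.
      At rose: no left child.
      At rose: go right to iris.
        iris is a leaf — visit iris.
      Visit rose.
    Visit mint.
  Visit poppy.
At lime: no right child.
Visit lime.
Full post-order sequence: elm, bay, kale, plum, ivy, iris, rose, mint, poppy, lime.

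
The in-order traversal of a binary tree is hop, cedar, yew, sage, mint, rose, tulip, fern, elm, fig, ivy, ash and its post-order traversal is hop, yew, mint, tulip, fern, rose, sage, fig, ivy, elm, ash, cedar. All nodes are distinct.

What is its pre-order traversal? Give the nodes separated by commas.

cedar, hop, ash, elm, sage, yew, rose, mint, fern, tulip, ivy, fig

The last element of post-order is the root; it splits in-order into left and right subtrees.
Root cedar: left subtree has 1 node {hop}, right has 10 {yew, sage, mint, rose, tulip, fern, elm, fig, ivy, ash}.
  Root ash: left subtree has 9 nodes {yew, sage, mint, rose, tulip, fern, elm, fig, ivy}, right has 0 { }.
    Root elm: left subtree has 6 nodes {yew, sage, mint, rose, tulip, fern}, right has 2 {fig, ivy}.
      Root sage: left subtree has 1 node {yew}, right has 4 {mint, rose, tulip, fern}.
        Root rose: left subtree has 1 node {mint}, right has 2 {tulip, fern}.
          Root fern: left subtree has 1 node {tulip}, right has 0 { }.
      Root ivy: left subtree has 1 node {fig}, right has 0 { }.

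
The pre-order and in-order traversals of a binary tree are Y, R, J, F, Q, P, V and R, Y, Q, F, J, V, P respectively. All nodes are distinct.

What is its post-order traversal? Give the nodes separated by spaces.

R Q F V P J Y

The first element of pre-order is the root; it splits in-order into left and right subtrees.
Root Y: left subtree has 1 node {R}, right has 5 {Q, F, J, V, P}.
  Root J: left subtree has 2 nodes {Q, F}, right has 2 {V, P}.
    Root F: left subtree has 1 node {Q}, right has 0 { }.
    Root P: left subtree has 1 node {V}, right has 0 { }.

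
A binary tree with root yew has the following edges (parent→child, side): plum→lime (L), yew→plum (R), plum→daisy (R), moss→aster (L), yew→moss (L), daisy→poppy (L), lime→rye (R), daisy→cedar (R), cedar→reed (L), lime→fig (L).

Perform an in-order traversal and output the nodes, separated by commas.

aster, moss, yew, fig, lime, rye, plum, poppy, daisy, reed, cedar

In-order visits the left subtree, then the node, then the right subtree.
At yew: go left to moss.
  At moss: go left to aster.
    aster is a leaf — visit aster.
  Visit moss.
  At moss: no right child.
Visit yew.
At yew: go right to plum.
  At plum: go left to lime.
    At lime: go left to fig.
      fig is a leaf — visit fig.
    Visit lime.
    At lime: go right to rye.
      rye is a leaf — visit rye.
  Visit plum.
  At plum: go right to daisy.
    At daisy: go left to poppy.
      poppy is a leaf — visit poppy.
    Visit daisy.
    At daisy: go right to cedar.
      At cedar: go left to reed.
        reed is a leaf — visit reed.
      Visit cedar.
      At cedar: no right child.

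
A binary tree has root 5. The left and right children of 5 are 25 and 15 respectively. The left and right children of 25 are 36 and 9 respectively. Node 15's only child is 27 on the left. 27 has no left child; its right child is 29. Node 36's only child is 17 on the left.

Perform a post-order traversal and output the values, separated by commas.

17, 36, 9, 25, 29, 27, 15, 5

Post-order visits the left subtree, then the right subtree, then the node.
At 5: go left to 25.
  At 25: go left to 36.
    At 36: go left to 17.
      17 is a leaf — visit 17.
    At 36: no right child.
    Visit 36.
  At 25: go right to 9.
    9 is a leaf — visit 9.
  Visit 25.
At 5: go right to 15.
  At 15: go left to 27.
    At 27: no left child.
    At 27: go right to 29.
      29 is a leaf — visit 29.
    Visit 27.
  At 15: no right child.
  Visit 15.
Visit 5.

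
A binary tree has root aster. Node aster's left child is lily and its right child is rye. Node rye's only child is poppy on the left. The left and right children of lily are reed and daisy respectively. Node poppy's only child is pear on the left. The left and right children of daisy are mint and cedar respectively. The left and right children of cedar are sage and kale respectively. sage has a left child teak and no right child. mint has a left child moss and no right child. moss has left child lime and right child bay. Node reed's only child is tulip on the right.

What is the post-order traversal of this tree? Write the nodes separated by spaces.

Post-order visits the left subtree, then the right subtree, then the node.
At aster: go left to lily.
  At lily: go left to reed.
    At reed: no left child.
    At reed: go right to tulip.
      tulip is a leaf — visit tulip.
    Visit reed.
  At lily: go right to daisy.
    At daisy: go left to mint.
      At mint: go left to moss.
        At moss: go left to lime.
          lime is a leaf — visit lime.
        At moss: go right to bay.
          bay is a leaf — visit bay.
        Visit moss.
      At mint: no right child.
      Visit mint.
    At daisy: go right to cedar.
      At cedar: go left to sage.
        At sage: go left to teak.
          teak is a leaf — visit teak.
        At sage: no right child.
        Visit sage.
      At cedar: go right to kale.
        kale is a leaf — visit kale.
      Visit cedar.
    Visit daisy.
  Visit lily.
At aster: go right to rye.
  At rye: go left to poppy.
    At poppy: go left to pear.
      pear is a leaf — visit pear.
    At poppy: no right child.
    Visit poppy.
  At rye: no right child.
  Visit rye.
Visit aster.

tulip reed lime bay moss mint teak sage kale cedar daisy lily pear poppy rye aster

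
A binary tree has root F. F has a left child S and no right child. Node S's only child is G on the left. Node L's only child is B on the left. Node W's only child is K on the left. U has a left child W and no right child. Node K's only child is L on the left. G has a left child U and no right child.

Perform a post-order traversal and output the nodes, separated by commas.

B, L, K, W, U, G, S, F

Post-order visits the left subtree, then the right subtree, then the node.
At F: go left to S.
  At S: go left to G.
    At G: go left to U.
      At U: go left to W.
        At W: go left to K.
          At K: go left to L.
            At L: go left to B.
              B is a leaf — visit B.
            At L: no right child.
            Visit L.
          At K: no right child.
          Visit K.
        At W: no right child.
        Visit W.
      At U: no right child.
      Visit U.
    At G: no right child.
    Visit G.
  At S: no right child.
  Visit S.
At F: no right child.
Visit F.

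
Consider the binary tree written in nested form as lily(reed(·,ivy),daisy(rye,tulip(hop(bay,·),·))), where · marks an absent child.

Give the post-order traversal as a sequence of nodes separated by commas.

ivy, reed, rye, bay, hop, tulip, daisy, lily

Post-order visits the left subtree, then the right subtree, then the node.
At lily: go left to reed.
  At reed: no left child.
  At reed: go right to ivy.
    ivy is a leaf — visit ivy.
  Visit reed.
At lily: go right to daisy.
  At daisy: go left to rye.
    rye is a leaf — visit rye.
  At daisy: go right to tulip.
    At tulip: go left to hop.
      At hop: go left to bay.
        bay is a leaf — visit bay.
      At hop: no right child.
      Visit hop.
    At tulip: no right child.
    Visit tulip.
  Visit daisy.
Visit lily.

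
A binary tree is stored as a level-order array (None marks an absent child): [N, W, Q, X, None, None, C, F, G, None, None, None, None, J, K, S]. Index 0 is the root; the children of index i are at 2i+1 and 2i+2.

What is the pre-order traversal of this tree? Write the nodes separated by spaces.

Pre-order visits the node, then its left subtree, then its right subtree.
Visit N.
At N: go left to W.
  Visit W.
  At W: go left to X.
    Visit X.
    At X: go left to F.
      Visit F.
      At F: go left to S.
        S is a leaf — visit S.
      At F: no right child.
    At X: go right to G.
      G is a leaf — visit G.
  At W: no right child.
At N: go right to Q.
  Visit Q.
  At Q: no left child.
  At Q: go right to C.
    Visit C.
    At C: go left to J.
      J is a leaf — visit J.
    At C: go right to K.
      K is a leaf — visit K.

N W X F S G Q C J K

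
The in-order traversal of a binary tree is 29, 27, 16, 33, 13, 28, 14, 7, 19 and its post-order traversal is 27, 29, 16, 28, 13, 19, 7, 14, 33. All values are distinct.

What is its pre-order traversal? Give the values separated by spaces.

33 16 29 27 14 13 28 7 19

The last element of post-order is the root; it splits in-order into left and right subtrees.
Root 33: left subtree has 3 nodes {29, 27, 16}, right has 5 {13, 28, 14, 7, 19}.
  Root 16: left subtree has 2 nodes {29, 27}, right has 0 { }.
    Root 29: left subtree has 0 nodes { }, right has 1 {27}.
  Root 14: left subtree has 2 nodes {13, 28}, right has 2 {7, 19}.
    Root 13: left subtree has 0 nodes { }, right has 1 {28}.
    Root 7: left subtree has 0 nodes { }, right has 1 {19}.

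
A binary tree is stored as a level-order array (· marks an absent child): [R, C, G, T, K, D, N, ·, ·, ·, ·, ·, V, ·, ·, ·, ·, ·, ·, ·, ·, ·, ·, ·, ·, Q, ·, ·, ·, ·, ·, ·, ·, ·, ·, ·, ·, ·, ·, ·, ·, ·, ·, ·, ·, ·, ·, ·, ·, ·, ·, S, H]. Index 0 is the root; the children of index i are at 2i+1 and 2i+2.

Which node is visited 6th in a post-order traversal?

Post-order visits the left subtree, then the right subtree, then the node.
At R: go left to C.
  At C: go left to T.
    T is a leaf — visit T.
  At C: go right to K.
    K is a leaf — visit K.
  Visit C.
At R: go right to G.
  At G: go left to D.
    At D: no left child.
    At D: go right to V.
      At V: go left to Q.
        At Q: go left to S.
          S is a leaf — visit S.
        At Q: go right to H.
          H is a leaf — visit H.
        Visit Q.
      At V: no right child.
      Visit V.
    Visit D.
  At G: go right to N.
    N is a leaf — visit N.
  Visit G.
Visit R.
Full post-order sequence: T, K, C, S, H, Q, V, D, N, G, R.

Q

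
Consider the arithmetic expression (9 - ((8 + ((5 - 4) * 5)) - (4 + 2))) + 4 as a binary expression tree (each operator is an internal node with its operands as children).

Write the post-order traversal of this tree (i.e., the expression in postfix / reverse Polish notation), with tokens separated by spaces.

Post-order on an expression tree gives postfix notation: for each operator, emit left operand, right operand, then the operator.

9 8 5 4 - 5 * + 4 2 + - - 4 +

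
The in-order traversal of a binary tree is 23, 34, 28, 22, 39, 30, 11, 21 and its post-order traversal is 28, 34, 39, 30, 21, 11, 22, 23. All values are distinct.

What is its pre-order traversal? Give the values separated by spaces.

23 22 34 28 11 30 39 21

The last element of post-order is the root; it splits in-order into left and right subtrees.
Root 23: left subtree has 0 nodes { }, right has 7 {34, 28, 22, 39, 30, 11, 21}.
  Root 22: left subtree has 2 nodes {34, 28}, right has 4 {39, 30, 11, 21}.
    Root 34: left subtree has 0 nodes { }, right has 1 {28}.
    Root 11: left subtree has 2 nodes {39, 30}, right has 1 {21}.
      Root 30: left subtree has 1 node {39}, right has 0 { }.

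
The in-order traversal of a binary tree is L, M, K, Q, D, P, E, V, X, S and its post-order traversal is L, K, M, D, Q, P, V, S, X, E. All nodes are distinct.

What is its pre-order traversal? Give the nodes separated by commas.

The last element of post-order is the root; it splits in-order into left and right subtrees.
Root E: left subtree has 6 nodes {L, M, K, Q, D, P}, right has 3 {V, X, S}.
  Root P: left subtree has 5 nodes {L, M, K, Q, D}, right has 0 { }.
    Root Q: left subtree has 3 nodes {L, M, K}, right has 1 {D}.
      Root M: left subtree has 1 node {L}, right has 1 {K}.
  Root X: left subtree has 1 node {V}, right has 1 {S}.

E, P, Q, M, L, K, D, X, V, S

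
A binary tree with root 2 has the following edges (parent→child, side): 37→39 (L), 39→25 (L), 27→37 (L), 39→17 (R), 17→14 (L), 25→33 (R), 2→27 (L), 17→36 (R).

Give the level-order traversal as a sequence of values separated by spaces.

Level-order visits nodes level by level from the root, left to right within each level.
Level 0: 2
Level 1: 27
Level 2: 37
Level 3: 39
Level 4: 25, 17
Level 5: 33, 14, 36

2 27 37 39 25 17 33 14 36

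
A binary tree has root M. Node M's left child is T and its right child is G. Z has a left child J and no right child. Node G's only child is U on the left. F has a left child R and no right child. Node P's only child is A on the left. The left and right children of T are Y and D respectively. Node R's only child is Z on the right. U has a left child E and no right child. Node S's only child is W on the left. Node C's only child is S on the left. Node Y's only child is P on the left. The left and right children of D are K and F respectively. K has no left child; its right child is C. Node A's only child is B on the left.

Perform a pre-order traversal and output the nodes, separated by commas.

Pre-order visits the node, then its left subtree, then its right subtree.
Visit M.
At M: go left to T.
  Visit T.
  At T: go left to Y.
    Visit Y.
    At Y: go left to P.
      Visit P.
      At P: go left to A.
        Visit A.
        At A: go left to B.
          B is a leaf — visit B.
        At A: no right child.
      At P: no right child.
    At Y: no right child.
  At T: go right to D.
    Visit D.
    At D: go left to K.
      Visit K.
      At K: no left child.
      At K: go right to C.
        Visit C.
        At C: go left to S.
          Visit S.
          At S: go left to W.
            W is a leaf — visit W.
          At S: no right child.
        At C: no right child.
    At D: go right to F.
      Visit F.
      At F: go left to R.
        Visit R.
        At R: no left child.
        At R: go right to Z.
          Visit Z.
          At Z: go left to J.
            J is a leaf — visit J.
          At Z: no right child.
      At F: no right child.
At M: go right to G.
  Visit G.
  At G: go left to U.
    Visit U.
    At U: go left to E.
      E is a leaf — visit E.
    At U: no right child.
  At G: no right child.

M, T, Y, P, A, B, D, K, C, S, W, F, R, Z, J, G, U, E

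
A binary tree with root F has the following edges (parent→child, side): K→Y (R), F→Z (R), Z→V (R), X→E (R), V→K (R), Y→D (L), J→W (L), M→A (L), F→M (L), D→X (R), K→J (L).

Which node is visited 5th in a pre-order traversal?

Pre-order visits the node, then its left subtree, then its right subtree.
Visit F.
At F: go left to M.
  Visit M.
  At M: go left to A.
    A is a leaf — visit A.
  At M: no right child.
At F: go right to Z.
  Visit Z.
  At Z: no left child.
  At Z: go right to V.
    Visit V.
    At V: no left child.
    At V: go right to K.
      Visit K.
      At K: go left to J.
        Visit J.
        At J: go left to W.
          W is a leaf — visit W.
        At J: no right child.
      At K: go right to Y.
        Visit Y.
        At Y: go left to D.
          Visit D.
          At D: no left child.
          At D: go right to X.
            Visit X.
            At X: no left child.
            At X: go right to E.
              E is a leaf — visit E.
        At Y: no right child.
Full pre-order sequence: F, M, A, Z, V, K, J, W, Y, D, X, E.

V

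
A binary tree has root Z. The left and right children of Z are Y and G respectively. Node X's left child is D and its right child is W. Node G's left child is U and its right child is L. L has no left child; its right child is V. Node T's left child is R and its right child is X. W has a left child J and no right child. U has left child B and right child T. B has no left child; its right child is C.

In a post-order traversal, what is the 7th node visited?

W

Post-order visits the left subtree, then the right subtree, then the node.
At Z: go left to Y.
  Y is a leaf — visit Y.
At Z: go right to G.
  At G: go left to U.
    At U: go left to B.
      At B: no left child.
      At B: go right to C.
        C is a leaf — visit C.
      Visit B.
    At U: go right to T.
      At T: go left to R.
        R is a leaf — visit R.
      At T: go right to X.
        At X: go left to D.
          D is a leaf — visit D.
        At X: go right to W.
          At W: go left to J.
            J is a leaf — visit J.
          At W: no right child.
          Visit W.
        Visit X.
      Visit T.
    Visit U.
  At G: go right to L.
    At L: no left child.
    At L: go right to V.
      V is a leaf — visit V.
    Visit L.
  Visit G.
Visit Z.
Full post-order sequence: Y, C, B, R, D, J, W, X, T, U, V, L, G, Z.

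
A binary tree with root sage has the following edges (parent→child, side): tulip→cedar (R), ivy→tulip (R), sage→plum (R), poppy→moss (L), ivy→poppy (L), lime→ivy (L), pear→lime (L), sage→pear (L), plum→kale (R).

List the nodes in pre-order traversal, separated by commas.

sage, pear, lime, ivy, poppy, moss, tulip, cedar, plum, kale

Pre-order visits the node, then its left subtree, then its right subtree.
Visit sage.
At sage: go left to pear.
  Visit pear.
  At pear: go left to lime.
    Visit lime.
    At lime: go left to ivy.
      Visit ivy.
      At ivy: go left to poppy.
        Visit poppy.
        At poppy: go left to moss.
          moss is a leaf — visit moss.
        At poppy: no right child.
      At ivy: go right to tulip.
        Visit tulip.
        At tulip: no left child.
        At tulip: go right to cedar.
          cedar is a leaf — visit cedar.
    At lime: no right child.
  At pear: no right child.
At sage: go right to plum.
  Visit plum.
  At plum: no left child.
  At plum: go right to kale.
    kale is a leaf — visit kale.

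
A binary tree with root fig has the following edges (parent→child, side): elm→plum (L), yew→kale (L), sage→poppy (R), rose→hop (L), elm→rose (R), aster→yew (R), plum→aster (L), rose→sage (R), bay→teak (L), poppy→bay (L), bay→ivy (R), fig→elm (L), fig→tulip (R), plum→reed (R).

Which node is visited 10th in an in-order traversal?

teak

In-order visits the left subtree, then the node, then the right subtree.
At fig: go left to elm.
  At elm: go left to plum.
    At plum: go left to aster.
      At aster: no left child.
      Visit aster.
      At aster: go right to yew.
        At yew: go left to kale.
          kale is a leaf — visit kale.
        Visit yew.
        At yew: no right child.
    Visit plum.
    At plum: go right to reed.
      reed is a leaf — visit reed.
  Visit elm.
  At elm: go right to rose.
    At rose: go left to hop.
      hop is a leaf — visit hop.
    Visit rose.
    At rose: go right to sage.
      At sage: no left child.
      Visit sage.
      At sage: go right to poppy.
        At poppy: go left to bay.
          At bay: go left to teak.
            teak is a leaf — visit teak.
          Visit bay.
          At bay: go right to ivy.
            ivy is a leaf — visit ivy.
        Visit poppy.
        At poppy: no right child.
Visit fig.
At fig: go right to tulip.
  tulip is a leaf — visit tulip.
Full in-order sequence: aster, kale, yew, plum, reed, elm, hop, rose, sage, teak, bay, ivy, poppy, fig, tulip.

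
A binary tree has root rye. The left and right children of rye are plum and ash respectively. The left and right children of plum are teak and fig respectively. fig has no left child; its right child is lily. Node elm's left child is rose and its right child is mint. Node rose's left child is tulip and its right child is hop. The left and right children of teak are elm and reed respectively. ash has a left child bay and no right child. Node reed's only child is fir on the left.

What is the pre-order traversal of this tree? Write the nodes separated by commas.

rye, plum, teak, elm, rose, tulip, hop, mint, reed, fir, fig, lily, ash, bay

Pre-order visits the node, then its left subtree, then its right subtree.
Visit rye.
At rye: go left to plum.
  Visit plum.
  At plum: go left to teak.
    Visit teak.
    At teak: go left to elm.
      Visit elm.
      At elm: go left to rose.
        Visit rose.
        At rose: go left to tulip.
          tulip is a leaf — visit tulip.
        At rose: go right to hop.
          hop is a leaf — visit hop.
      At elm: go right to mint.
        mint is a leaf — visit mint.
    At teak: go right to reed.
      Visit reed.
      At reed: go left to fir.
        fir is a leaf — visit fir.
      At reed: no right child.
  At plum: go right to fig.
    Visit fig.
    At fig: no left child.
    At fig: go right to lily.
      lily is a leaf — visit lily.
At rye: go right to ash.
  Visit ash.
  At ash: go left to bay.
    bay is a leaf — visit bay.
  At ash: no right child.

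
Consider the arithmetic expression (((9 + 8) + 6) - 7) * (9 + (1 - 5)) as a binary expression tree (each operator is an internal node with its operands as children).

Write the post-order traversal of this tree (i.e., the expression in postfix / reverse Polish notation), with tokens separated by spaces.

9 8 + 6 + 7 - 9 1 5 - + *

Post-order on an expression tree gives postfix notation: for each operator, emit left operand, right operand, then the operator.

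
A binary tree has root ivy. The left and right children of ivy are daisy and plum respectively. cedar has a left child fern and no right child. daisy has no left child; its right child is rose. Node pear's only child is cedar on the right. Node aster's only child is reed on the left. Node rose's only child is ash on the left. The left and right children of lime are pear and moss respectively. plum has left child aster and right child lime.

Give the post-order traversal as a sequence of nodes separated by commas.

ash, rose, daisy, reed, aster, fern, cedar, pear, moss, lime, plum, ivy

Post-order visits the left subtree, then the right subtree, then the node.
At ivy: go left to daisy.
  At daisy: no left child.
  At daisy: go right to rose.
    At rose: go left to ash.
      ash is a leaf — visit ash.
    At rose: no right child.
    Visit rose.
  Visit daisy.
At ivy: go right to plum.
  At plum: go left to aster.
    At aster: go left to reed.
      reed is a leaf — visit reed.
    At aster: no right child.
    Visit aster.
  At plum: go right to lime.
    At lime: go left to pear.
      At pear: no left child.
      At pear: go right to cedar.
        At cedar: go left to fern.
          fern is a leaf — visit fern.
        At cedar: no right child.
        Visit cedar.
      Visit pear.
    At lime: go right to moss.
      moss is a leaf — visit moss.
    Visit lime.
  Visit plum.
Visit ivy.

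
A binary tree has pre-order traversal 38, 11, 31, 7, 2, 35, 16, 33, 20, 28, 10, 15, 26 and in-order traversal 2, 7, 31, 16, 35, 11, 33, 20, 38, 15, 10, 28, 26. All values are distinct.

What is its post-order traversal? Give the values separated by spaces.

2 7 16 35 31 20 33 11 15 10 26 28 38

The first element of pre-order is the root; it splits in-order into left and right subtrees.
Root 38: left subtree has 8 nodes {2, 7, 31, 16, 35, 11, 33, 20}, right has 4 {15, 10, 28, 26}.
  Root 11: left subtree has 5 nodes {2, 7, 31, 16, 35}, right has 2 {33, 20}.
    Root 31: left subtree has 2 nodes {2, 7}, right has 2 {16, 35}.
      Root 7: left subtree has 1 node {2}, right has 0 { }.
      Root 35: left subtree has 1 node {16}, right has 0 { }.
    Root 33: left subtree has 0 nodes { }, right has 1 {20}.
  Root 28: left subtree has 2 nodes {15, 10}, right has 1 {26}.
    Root 10: left subtree has 1 node {15}, right has 0 { }.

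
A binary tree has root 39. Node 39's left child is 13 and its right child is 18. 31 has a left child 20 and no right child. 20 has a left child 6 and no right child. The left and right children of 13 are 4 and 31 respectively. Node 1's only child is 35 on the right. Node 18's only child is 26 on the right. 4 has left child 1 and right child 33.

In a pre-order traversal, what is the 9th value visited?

Pre-order visits the node, then its left subtree, then its right subtree.
Visit 39.
At 39: go left to 13.
  Visit 13.
  At 13: go left to 4.
    Visit 4.
    At 4: go left to 1.
      Visit 1.
      At 1: no left child.
      At 1: go right to 35.
        35 is a leaf — visit 35.
    At 4: go right to 33.
      33 is a leaf — visit 33.
  At 13: go right to 31.
    Visit 31.
    At 31: go left to 20.
      Visit 20.
      At 20: go left to 6.
        6 is a leaf — visit 6.
      At 20: no right child.
    At 31: no right child.
At 39: go right to 18.
  Visit 18.
  At 18: no left child.
  At 18: go right to 26.
    26 is a leaf — visit 26.
Full pre-order sequence: 39, 13, 4, 1, 35, 33, 31, 20, 6, 18, 26.

6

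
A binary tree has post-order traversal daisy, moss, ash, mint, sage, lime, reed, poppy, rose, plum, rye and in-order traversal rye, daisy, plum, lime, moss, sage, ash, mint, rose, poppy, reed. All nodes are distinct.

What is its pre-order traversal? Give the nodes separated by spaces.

rye plum daisy rose lime sage moss mint ash poppy reed

The last element of post-order is the root; it splits in-order into left and right subtrees.
Root rye: left subtree has 0 nodes { }, right has 10 {daisy, plum, lime, moss, sage, ash, mint, rose, poppy, reed}.
  Root plum: left subtree has 1 node {daisy}, right has 8 {lime, moss, sage, ash, mint, rose, poppy, reed}.
    Root rose: left subtree has 5 nodes {lime, moss, sage, ash, mint}, right has 2 {poppy, reed}.
      Root lime: left subtree has 0 nodes { }, right has 4 {moss, sage, ash, mint}.
        Root sage: left subtree has 1 node {moss}, right has 2 {ash, mint}.
          Root mint: left subtree has 1 node {ash}, right has 0 { }.
      Root poppy: left subtree has 0 nodes { }, right has 1 {reed}.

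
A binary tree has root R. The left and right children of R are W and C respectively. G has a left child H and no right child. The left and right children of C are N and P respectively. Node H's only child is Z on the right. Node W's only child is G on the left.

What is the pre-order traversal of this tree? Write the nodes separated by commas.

R, W, G, H, Z, C, N, P

Pre-order visits the node, then its left subtree, then its right subtree.
Visit R.
At R: go left to W.
  Visit W.
  At W: go left to G.
    Visit G.
    At G: go left to H.
      Visit H.
      At H: no left child.
      At H: go right to Z.
        Z is a leaf — visit Z.
    At G: no right child.
  At W: no right child.
At R: go right to C.
  Visit C.
  At C: go left to N.
    N is a leaf — visit N.
  At C: go right to P.
    P is a leaf — visit P.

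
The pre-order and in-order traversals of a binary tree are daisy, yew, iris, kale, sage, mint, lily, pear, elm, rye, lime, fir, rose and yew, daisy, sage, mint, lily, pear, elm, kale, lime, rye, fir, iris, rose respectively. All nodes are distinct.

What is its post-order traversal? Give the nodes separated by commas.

yew, elm, pear, lily, mint, sage, lime, fir, rye, kale, rose, iris, daisy

The first element of pre-order is the root; it splits in-order into left and right subtrees.
Root daisy: left subtree has 1 node {yew}, right has 11 {sage, mint, lily, pear, elm, kale, lime, rye, fir, iris, rose}.
  Root iris: left subtree has 9 nodes {sage, mint, lily, pear, elm, kale, lime, rye, fir}, right has 1 {rose}.
    Root kale: left subtree has 5 nodes {sage, mint, lily, pear, elm}, right has 3 {lime, rye, fir}.
      Root sage: left subtree has 0 nodes { }, right has 4 {mint, lily, pear, elm}.
        Root mint: left subtree has 0 nodes { }, right has 3 {lily, pear, elm}.
          Root lily: left subtree has 0 nodes { }, right has 2 {pear, elm}.
            Root pear: left subtree has 0 nodes { }, right has 1 {elm}.
      Root rye: left subtree has 1 node {lime}, right has 1 {fir}.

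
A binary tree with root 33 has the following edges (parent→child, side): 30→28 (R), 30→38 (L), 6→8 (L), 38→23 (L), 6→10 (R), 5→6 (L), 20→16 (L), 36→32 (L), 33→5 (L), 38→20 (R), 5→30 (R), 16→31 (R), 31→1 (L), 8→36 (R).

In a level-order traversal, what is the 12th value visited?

Level-order visits nodes level by level from the root, left to right within each level.
Level 0: 33
Level 1: 5
Level 2: 6, 30
Level 3: 8, 10, 38, 28
Level 4: 36, 23, 20
Level 5: 32, 16
Level 6: 31
Level 7: 1
Full level-order sequence: 33, 5, 6, 30, 8, 10, 38, 28, 36, 23, 20, 32, 16, 31, 1.

32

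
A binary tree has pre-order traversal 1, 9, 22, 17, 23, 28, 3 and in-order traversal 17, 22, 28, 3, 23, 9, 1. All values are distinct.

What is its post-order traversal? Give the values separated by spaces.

The first element of pre-order is the root; it splits in-order into left and right subtrees.
Root 1: left subtree has 6 nodes {17, 22, 28, 3, 23, 9}, right has 0 { }.
  Root 9: left subtree has 5 nodes {17, 22, 28, 3, 23}, right has 0 { }.
    Root 22: left subtree has 1 node {17}, right has 3 {28, 3, 23}.
      Root 23: left subtree has 2 nodes {28, 3}, right has 0 { }.
        Root 28: left subtree has 0 nodes { }, right has 1 {3}.

17 3 28 23 22 9 1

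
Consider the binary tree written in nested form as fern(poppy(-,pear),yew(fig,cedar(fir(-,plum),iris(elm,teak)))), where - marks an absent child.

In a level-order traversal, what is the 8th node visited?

iris

Level-order visits nodes level by level from the root, left to right within each level.
Level 0: fern
Level 1: poppy, yew
Level 2: pear, fig, cedar
Level 3: fir, iris
Level 4: plum, elm, teak
Full level-order sequence: fern, poppy, yew, pear, fig, cedar, fir, iris, plum, elm, teak.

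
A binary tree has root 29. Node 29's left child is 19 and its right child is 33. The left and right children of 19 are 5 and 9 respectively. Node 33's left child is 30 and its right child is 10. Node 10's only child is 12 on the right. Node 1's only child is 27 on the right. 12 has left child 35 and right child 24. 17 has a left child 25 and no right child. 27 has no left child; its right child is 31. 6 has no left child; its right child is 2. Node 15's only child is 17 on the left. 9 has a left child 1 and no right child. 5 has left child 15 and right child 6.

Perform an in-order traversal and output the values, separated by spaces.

In-order visits the left subtree, then the node, then the right subtree.
At 29: go left to 19.
  At 19: go left to 5.
    At 5: go left to 15.
      At 15: go left to 17.
        At 17: go left to 25.
          25 is a leaf — visit 25.
        Visit 17.
        At 17: no right child.
      Visit 15.
      At 15: no right child.
    Visit 5.
    At 5: go right to 6.
      At 6: no left child.
      Visit 6.
      At 6: go right to 2.
        2 is a leaf — visit 2.
  Visit 19.
  At 19: go right to 9.
    At 9: go left to 1.
      At 1: no left child.
      Visit 1.
      At 1: go right to 27.
        At 27: no left child.
        Visit 27.
        At 27: go right to 31.
          31 is a leaf — visit 31.
    Visit 9.
    At 9: no right child.
Visit 29.
At 29: go right to 33.
  At 33: go left to 30.
    30 is a leaf — visit 30.
  Visit 33.
  At 33: go right to 10.
    At 10: no left child.
    Visit 10.
    At 10: go right to 12.
      At 12: go left to 35.
        35 is a leaf — visit 35.
      Visit 12.
      At 12: go right to 24.
        24 is a leaf — visit 24.

25 17 15 5 6 2 19 1 27 31 9 29 30 33 10 35 12 24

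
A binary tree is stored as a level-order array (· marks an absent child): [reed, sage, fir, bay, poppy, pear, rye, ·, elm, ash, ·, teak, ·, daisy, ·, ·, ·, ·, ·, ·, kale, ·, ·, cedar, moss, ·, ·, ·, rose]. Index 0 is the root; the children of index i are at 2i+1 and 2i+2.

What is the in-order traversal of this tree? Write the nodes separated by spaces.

bay elm sage ash kale poppy reed cedar teak moss pear fir daisy rose rye

In-order visits the left subtree, then the node, then the right subtree.
At reed: go left to sage.
  At sage: go left to bay.
    At bay: no left child.
    Visit bay.
    At bay: go right to elm.
      elm is a leaf — visit elm.
  Visit sage.
  At sage: go right to poppy.
    At poppy: go left to ash.
      At ash: no left child.
      Visit ash.
      At ash: go right to kale.
        kale is a leaf — visit kale.
    Visit poppy.
    At poppy: no right child.
Visit reed.
At reed: go right to fir.
  At fir: go left to pear.
    At pear: go left to teak.
      At teak: go left to cedar.
        cedar is a leaf — visit cedar.
      Visit teak.
      At teak: go right to moss.
        moss is a leaf — visit moss.
    Visit pear.
    At pear: no right child.
  Visit fir.
  At fir: go right to rye.
    At rye: go left to daisy.
      At daisy: no left child.
      Visit daisy.
      At daisy: go right to rose.
        rose is a leaf — visit rose.
    Visit rye.
    At rye: no right child.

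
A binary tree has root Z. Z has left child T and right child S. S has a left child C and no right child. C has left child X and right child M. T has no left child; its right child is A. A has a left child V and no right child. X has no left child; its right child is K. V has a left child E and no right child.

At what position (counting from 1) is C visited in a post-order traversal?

8

Post-order visits the left subtree, then the right subtree, then the node.
At Z: go left to T.
  At T: no left child.
  At T: go right to A.
    At A: go left to V.
      At V: go left to E.
        E is a leaf — visit E.
      At V: no right child.
      Visit V.
    At A: no right child.
    Visit A.
  Visit T.
At Z: go right to S.
  At S: go left to C.
    At C: go left to X.
      At X: no left child.
      At X: go right to K.
        K is a leaf — visit K.
      Visit X.
    At C: go right to M.
      M is a leaf — visit M.
    Visit C.
  At S: no right child.
  Visit S.
Visit Z.
Full post-order sequence: E, V, A, T, K, X, M, C, S, Z.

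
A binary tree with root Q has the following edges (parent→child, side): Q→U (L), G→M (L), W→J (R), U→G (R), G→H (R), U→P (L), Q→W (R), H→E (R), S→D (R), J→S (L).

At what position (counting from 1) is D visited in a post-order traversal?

Post-order visits the left subtree, then the right subtree, then the node.
At Q: go left to U.
  At U: go left to P.
    P is a leaf — visit P.
  At U: go right to G.
    At G: go left to M.
      M is a leaf — visit M.
    At G: go right to H.
      At H: no left child.
      At H: go right to E.
        E is a leaf — visit E.
      Visit H.
    Visit G.
  Visit U.
At Q: go right to W.
  At W: no left child.
  At W: go right to J.
    At J: go left to S.
      At S: no left child.
      At S: go right to D.
        D is a leaf — visit D.
      Visit S.
    At J: no right child.
    Visit J.
  Visit W.
Visit Q.
Full post-order sequence: P, M, E, H, G, U, D, S, J, W, Q.

7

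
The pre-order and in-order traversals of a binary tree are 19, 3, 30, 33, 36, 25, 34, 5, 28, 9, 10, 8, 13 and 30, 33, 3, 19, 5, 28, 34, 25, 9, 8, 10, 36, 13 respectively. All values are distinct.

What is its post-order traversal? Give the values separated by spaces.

The first element of pre-order is the root; it splits in-order into left and right subtrees.
Root 19: left subtree has 3 nodes {30, 33, 3}, right has 9 {5, 28, 34, 25, 9, 8, 10, 36, 13}.
  Root 3: left subtree has 2 nodes {30, 33}, right has 0 { }.
    Root 30: left subtree has 0 nodes { }, right has 1 {33}.
  Root 36: left subtree has 7 nodes {5, 28, 34, 25, 9, 8, 10}, right has 1 {13}.
    Root 25: left subtree has 3 nodes {5, 28, 34}, right has 3 {9, 8, 10}.
      Root 34: left subtree has 2 nodes {5, 28}, right has 0 { }.
        Root 5: left subtree has 0 nodes { }, right has 1 {28}.
      Root 9: left subtree has 0 nodes { }, right has 2 {8, 10}.
        Root 10: left subtree has 1 node {8}, right has 0 { }.

33 30 3 28 5 34 8 10 9 25 13 36 19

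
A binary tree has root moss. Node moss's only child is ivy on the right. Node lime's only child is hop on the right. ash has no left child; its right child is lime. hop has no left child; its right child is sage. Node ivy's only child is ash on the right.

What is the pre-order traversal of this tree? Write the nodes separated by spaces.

Pre-order visits the node, then its left subtree, then its right subtree.
Visit moss.
At moss: no left child.
At moss: go right to ivy.
  Visit ivy.
  At ivy: no left child.
  At ivy: go right to ash.
    Visit ash.
    At ash: no left child.
    At ash: go right to lime.
      Visit lime.
      At lime: no left child.
      At lime: go right to hop.
        Visit hop.
        At hop: no left child.
        At hop: go right to sage.
          sage is a leaf — visit sage.

moss ivy ash lime hop sage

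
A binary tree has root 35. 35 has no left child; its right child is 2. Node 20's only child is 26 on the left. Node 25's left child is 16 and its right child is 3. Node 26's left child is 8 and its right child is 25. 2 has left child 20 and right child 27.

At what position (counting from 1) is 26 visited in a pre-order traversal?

Pre-order visits the node, then its left subtree, then its right subtree.
Visit 35.
At 35: no left child.
At 35: go right to 2.
  Visit 2.
  At 2: go left to 20.
    Visit 20.
    At 20: go left to 26.
      Visit 26.
      At 26: go left to 8.
        8 is a leaf — visit 8.
      At 26: go right to 25.
        Visit 25.
        At 25: go left to 16.
          16 is a leaf — visit 16.
        At 25: go right to 3.
          3 is a leaf — visit 3.
    At 20: no right child.
  At 2: go right to 27.
    27 is a leaf — visit 27.
Full pre-order sequence: 35, 2, 20, 26, 8, 25, 16, 3, 27.

4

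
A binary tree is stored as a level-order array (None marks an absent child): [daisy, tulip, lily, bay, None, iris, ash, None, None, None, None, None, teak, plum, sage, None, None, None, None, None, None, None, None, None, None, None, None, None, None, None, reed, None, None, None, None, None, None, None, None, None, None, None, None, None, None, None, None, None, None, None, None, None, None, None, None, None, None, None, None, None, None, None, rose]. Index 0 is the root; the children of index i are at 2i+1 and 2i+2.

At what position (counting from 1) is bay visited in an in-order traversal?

In-order visits the left subtree, then the node, then the right subtree.
At daisy: go left to tulip.
  At tulip: go left to bay.
    bay is a leaf — visit bay.
  Visit tulip.
  At tulip: no right child.
Visit daisy.
At daisy: go right to lily.
  At lily: go left to iris.
    At iris: no left child.
    Visit iris.
    At iris: go right to teak.
      teak is a leaf — visit teak.
  Visit lily.
  At lily: go right to ash.
    At ash: go left to plum.
      plum is a leaf — visit plum.
    Visit ash.
    At ash: go right to sage.
      At sage: no left child.
      Visit sage.
      At sage: go right to reed.
        At reed: no left child.
        Visit reed.
        At reed: go right to rose.
          rose is a leaf — visit rose.
Full in-order sequence: bay, tulip, daisy, iris, teak, lily, plum, ash, sage, reed, rose.

1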